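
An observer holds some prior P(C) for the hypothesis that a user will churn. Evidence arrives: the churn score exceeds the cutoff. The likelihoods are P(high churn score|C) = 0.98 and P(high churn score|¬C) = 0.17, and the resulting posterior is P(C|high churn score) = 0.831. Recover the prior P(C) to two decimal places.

P(C) = 0.46

In odds form, posterior odds = prior odds × likelihood ratio, so prior odds = posterior odds ÷ LR.
Posterior odds = 0.831/(1−0.831) = 4.9172. LR = 0.98/0.17 = 5.7647.
Prior odds = 4.9172/5.7647 = 0.8530, so P(C) = 0.8530/(1+0.8530) ≈ 0.46.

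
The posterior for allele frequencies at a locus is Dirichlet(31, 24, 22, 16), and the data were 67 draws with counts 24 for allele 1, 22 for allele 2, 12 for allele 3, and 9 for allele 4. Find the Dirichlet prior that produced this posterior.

For a Dirichlet(α) prior with multinomial counts c, the posterior is Dirichlet(α + c) componentwise.
Subtract each count from the matching posterior parameter: 31−24=7, 24−22=2, 22−12=10, 16−9=7.

Dirichlet(7, 2, 10, 7)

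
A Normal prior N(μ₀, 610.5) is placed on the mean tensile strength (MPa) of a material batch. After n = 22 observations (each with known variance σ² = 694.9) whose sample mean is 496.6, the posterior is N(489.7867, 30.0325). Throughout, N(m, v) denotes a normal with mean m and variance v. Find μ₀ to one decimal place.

The posterior mean is a precision-weighted average: μ_n = (τ₀μ₀ + τ_data·x̄)/(τ₀+τ_data), with τ₀=1/σ₀² and τ_data=n/σ².
Here τ₀ = 1/610.5 = 0.001638 and τ_data = 22/694.9 = 0.031659, so τ_n = 0.033297.
Rearranging for μ₀: μ₀ = (μ_n·τ_n − τ_data·x̄)/τ₀ = (489.7867·0.033297 − 0.031659·496.6) / 0.001638 = 0.586568/0.001638 ≈ 358.1.

μ₀ = 358.1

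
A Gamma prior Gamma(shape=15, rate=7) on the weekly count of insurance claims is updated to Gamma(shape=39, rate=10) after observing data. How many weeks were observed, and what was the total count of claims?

A Gamma(α, β) prior (rate parametrization) on a Poisson rate with n observations summing to S gives posterior Gamma(α+S, β+n).
Matching: Σxᵢ = 39 − 15 = 24 and n = 10 − 7 = 3.

n = 3 weeks with total 24 claims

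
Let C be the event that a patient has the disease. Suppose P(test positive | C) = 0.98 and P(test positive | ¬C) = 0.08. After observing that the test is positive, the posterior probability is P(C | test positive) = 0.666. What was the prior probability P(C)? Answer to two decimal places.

P(C) = 0.14

In odds form, posterior odds = prior odds × likelihood ratio, so prior odds = posterior odds ÷ LR.
Posterior odds = 0.666/(1−0.666) = 1.9940. LR = 0.98/0.08 = 12.2500.
Prior odds = 1.9940/12.2500 = 0.1628, so P(C) = 0.1628/(1+0.1628) ≈ 0.14.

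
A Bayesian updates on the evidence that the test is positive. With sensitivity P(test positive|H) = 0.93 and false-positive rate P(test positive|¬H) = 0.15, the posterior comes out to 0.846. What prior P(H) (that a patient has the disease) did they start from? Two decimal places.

In odds form, posterior odds = prior odds × likelihood ratio, so prior odds = posterior odds ÷ LR.
Posterior odds = 0.846/(1−0.846) = 5.4935. LR = 0.93/0.15 = 6.2000.
Prior odds = 5.4935/6.2000 = 0.8860, so P(H) = 0.8860/(1+0.8860) ≈ 0.47.

P(H) = 0.47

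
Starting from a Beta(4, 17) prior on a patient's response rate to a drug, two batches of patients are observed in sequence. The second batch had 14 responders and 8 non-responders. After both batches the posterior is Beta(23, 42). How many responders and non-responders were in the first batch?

5 responders and 17 non-responders

Because Beta–binomial updating is additive in the counts, the combined data contributed (α_post−α_prior, β_post−β_prior) successes and failures.
Total across both batches: 23−4=19 responders, 42−17=25 non-responders.
Subtract the second batch: 19−14=5 responders and 25−8=17 non-responders.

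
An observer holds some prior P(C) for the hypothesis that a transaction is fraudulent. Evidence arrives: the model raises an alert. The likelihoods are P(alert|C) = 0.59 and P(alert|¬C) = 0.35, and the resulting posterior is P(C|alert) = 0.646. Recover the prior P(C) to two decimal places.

Bayes' rule in odds form gives O(C|E) = O(C)·[P(E|C)/P(E|¬C)], hence O(C) = O(C|E)/LR.
Posterior odds = 0.646/(1−0.646) = 1.8249. LR = 0.59/0.35 = 1.6857.
Prior odds = 1.8249/1.6857 = 1.0826, so P(C) = 1.0826/(1+1.0826) ≈ 0.52.

P(C) = 0.52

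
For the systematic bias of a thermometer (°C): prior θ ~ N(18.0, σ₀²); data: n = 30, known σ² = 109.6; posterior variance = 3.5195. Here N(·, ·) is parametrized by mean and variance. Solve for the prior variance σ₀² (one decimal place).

σ₀² = 96.1

Posterior precision equals prior precision plus data precision: 1/σ_n² = 1/σ₀² + n/σ².
So 1/σ₀² = 1/3.5195 − 30/109.6 = 0.284131 − 0.273723 = 0.010408.
Hence σ₀² = 1/0.010408 ≈ 96.1.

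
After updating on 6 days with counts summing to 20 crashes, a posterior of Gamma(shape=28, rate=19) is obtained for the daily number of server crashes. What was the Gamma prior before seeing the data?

A Gamma(α, β) prior (rate parametrization) on a Poisson rate with n observations summing to S gives posterior Gamma(α+S, β+n).
So α = 28 − 20 = 8 and β = 19 − 6 = 13.

Gamma(shape=8, rate=13)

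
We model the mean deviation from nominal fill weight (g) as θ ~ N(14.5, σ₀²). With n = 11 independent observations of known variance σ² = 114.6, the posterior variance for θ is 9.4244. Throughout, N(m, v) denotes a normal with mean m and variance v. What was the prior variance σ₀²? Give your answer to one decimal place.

σ₀² = 98.8

For the Normal–Normal model with known σ², precisions add: τ_n = τ₀ + n/σ².
So 1/σ₀² = 1/9.4244 − 11/114.6 = 0.106108 − 0.095986 = 0.010122.
Hence σ₀² = 1/0.010122 ≈ 98.8.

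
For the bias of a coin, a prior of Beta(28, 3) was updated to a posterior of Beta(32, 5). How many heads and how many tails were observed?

A Beta(α, β) prior with s successes and f failures in binomial data gives a Beta(α+s, β+f) posterior.
So s = 32 − 28 = 4 and f = 5 − 3 = 2.

4 heads and 2 tails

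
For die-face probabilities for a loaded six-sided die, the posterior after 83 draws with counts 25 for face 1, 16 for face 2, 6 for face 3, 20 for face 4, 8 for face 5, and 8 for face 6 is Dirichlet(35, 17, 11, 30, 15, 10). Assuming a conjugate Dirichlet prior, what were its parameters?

For a Dirichlet(α) prior with multinomial counts c, the posterior is Dirichlet(α + c) componentwise.
Subtract each count from the matching posterior parameter: 35−25=10, 17−16=1, 11−6=5, 30−20=10, 15−8=7, 10−8=2.

Dirichlet(10, 1, 5, 10, 7, 2)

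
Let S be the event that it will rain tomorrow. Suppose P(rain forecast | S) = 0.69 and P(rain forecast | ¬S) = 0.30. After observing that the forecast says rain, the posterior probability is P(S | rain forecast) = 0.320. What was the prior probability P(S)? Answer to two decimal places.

P(S) = 0.17

In odds form, posterior odds = prior odds × likelihood ratio, so prior odds = posterior odds ÷ LR.
Posterior odds = 0.320/(1−0.320) = 0.4706. LR = 0.69/0.30 = 2.3000.
Prior odds = 0.4706/2.3000 = 0.2046, so P(S) = 0.2046/(1+0.2046) ≈ 0.17.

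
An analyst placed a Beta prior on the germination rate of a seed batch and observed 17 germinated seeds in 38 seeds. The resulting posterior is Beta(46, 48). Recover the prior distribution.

A Beta(α, β) prior with s successes and f failures in binomial data gives a Beta(α+s, β+f) posterior.
So α = 46 − 17 = 29 and β = 48 − 21 = 27.

Beta(29, 27)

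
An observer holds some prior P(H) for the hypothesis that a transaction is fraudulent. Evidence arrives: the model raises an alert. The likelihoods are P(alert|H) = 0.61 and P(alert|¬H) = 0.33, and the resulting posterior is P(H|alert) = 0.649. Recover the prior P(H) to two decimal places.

In odds form, posterior odds = prior odds × likelihood ratio, so prior odds = posterior odds ÷ LR.
Posterior odds = 0.649/(1−0.649) = 1.8490. LR = 0.61/0.33 = 1.8485.
Prior odds = 1.8490/1.8485 = 1.0003, so P(H) = 1.0003/(1+1.0003) ≈ 0.50.

P(H) = 0.50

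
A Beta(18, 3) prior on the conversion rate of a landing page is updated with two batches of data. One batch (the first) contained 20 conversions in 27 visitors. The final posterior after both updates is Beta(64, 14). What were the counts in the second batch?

26 conversions and 4 bounces

Sequential conjugate updates are equivalent to a single update on the pooled data, so total successes = posterior α − prior α and total failures = posterior β − prior β.
Total across both batches: 64−18=46 conversions, 14−3=11 bounces.
Subtract the first batch: 46−20=26 conversions and 11−7=4 bounces.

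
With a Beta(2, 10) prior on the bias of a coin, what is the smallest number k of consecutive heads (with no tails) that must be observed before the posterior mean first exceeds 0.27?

k = 2

After k heads and 0 tails the posterior is Beta(2+k, 10), with mean (2+k)/(2+10+k).
Set (2+k)/(12+k) > 0.27 and solve: k > (0.27·12 − 2)/(1 − 0.27) = 1.699.
The smallest integer exceeding 1.699 is 2.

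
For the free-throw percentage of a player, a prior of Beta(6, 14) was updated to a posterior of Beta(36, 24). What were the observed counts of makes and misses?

Beta is conjugate to the binomial likelihood: posterior = Beta(a+s, b+f).
Match parameters: s=36−6=30, f=24−14=10.

30 makes and 10 misses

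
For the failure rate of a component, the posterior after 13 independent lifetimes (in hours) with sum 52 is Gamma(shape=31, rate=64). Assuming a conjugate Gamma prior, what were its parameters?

Gamma(shape=18, rate=12)

For an exponential likelihood with a Gamma(α, β) prior on the rate, n observations with total T give posterior Gamma(α+n, β+T).
So α = 31 − 13 = 18 and β = 64 − 52 = 12.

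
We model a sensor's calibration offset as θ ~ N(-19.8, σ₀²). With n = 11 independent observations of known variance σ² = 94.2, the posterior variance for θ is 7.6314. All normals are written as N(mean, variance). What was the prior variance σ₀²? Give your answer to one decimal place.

For the Normal–Normal model with known σ², precisions add: τ_n = τ₀ + n/σ².
So 1/σ₀² = 1/7.6314 − 11/94.2 = 0.131038 − 0.116773 = 0.014265.
Hence σ₀² = 1/0.014265 ≈ 70.1.

σ₀² = 70.1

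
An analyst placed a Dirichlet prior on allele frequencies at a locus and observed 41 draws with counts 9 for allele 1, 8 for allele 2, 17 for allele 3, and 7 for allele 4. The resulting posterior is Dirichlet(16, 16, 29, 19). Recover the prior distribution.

For a Dirichlet(α) prior with multinomial counts c, the posterior is Dirichlet(α + c) componentwise.
Subtract each count from the matching posterior parameter: 16−9=7, 16−8=8, 29−17=12, 19−7=12.

Dirichlet(7, 8, 12, 12)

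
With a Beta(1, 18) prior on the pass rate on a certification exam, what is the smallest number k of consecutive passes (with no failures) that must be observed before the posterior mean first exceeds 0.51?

k = 18

After k passes and 0 failures the posterior is Beta(1+k, 18), with mean (1+k)/(1+18+k).
Set (1+k)/(19+k) > 0.51 and solve: k > (0.51·19 − 1)/(1 − 0.51) = 17.735.
The smallest integer exceeding 17.735 is 18.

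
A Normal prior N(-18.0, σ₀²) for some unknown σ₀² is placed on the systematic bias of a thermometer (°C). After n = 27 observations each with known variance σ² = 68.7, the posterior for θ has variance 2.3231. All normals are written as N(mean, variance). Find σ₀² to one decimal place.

For the Normal–Normal model with known σ², precisions add: τ_n = τ₀ + n/σ².
So 1/σ₀² = 1/2.3231 − 27/68.7 = 0.430459 − 0.393013 = 0.037446.
Hence σ₀² = 1/0.037446 ≈ 26.7.

σ₀² = 26.7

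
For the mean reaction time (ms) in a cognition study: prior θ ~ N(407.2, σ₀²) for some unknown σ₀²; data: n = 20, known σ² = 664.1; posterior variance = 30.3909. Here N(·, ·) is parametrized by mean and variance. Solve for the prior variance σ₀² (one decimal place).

σ₀² = 358.6

Posterior precision equals prior precision plus data precision: 1/σ_n² = 1/σ₀² + n/σ².
So 1/σ₀² = 1/30.3909 − 20/664.1 = 0.032905 − 0.030116 = 0.002789.
Hence σ₀² = 1/0.002789 ≈ 358.6.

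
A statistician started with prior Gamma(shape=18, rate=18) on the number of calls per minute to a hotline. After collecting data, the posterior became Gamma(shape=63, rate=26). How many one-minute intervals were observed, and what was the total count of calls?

Gamma–Poisson conjugacy: posterior shape = α + Σxᵢ, posterior rate = β + n.
Matching: Σxᵢ = 63 − 18 = 45 and n = 26 − 18 = 8.

n = 8 one-minute intervals with total 45 calls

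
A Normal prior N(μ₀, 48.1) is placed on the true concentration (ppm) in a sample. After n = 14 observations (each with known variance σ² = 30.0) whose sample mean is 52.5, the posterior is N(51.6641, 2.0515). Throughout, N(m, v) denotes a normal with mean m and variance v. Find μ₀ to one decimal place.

μ₀ = 32.9

The posterior mean is a precision-weighted average: μ_n = (τ₀μ₀ + τ_data·x̄)/(τ₀+τ_data), with τ₀=1/σ₀² and τ_data=n/σ².
Here τ₀ = 1/48.1 = 0.020790 and τ_data = 14/30.0 = 0.466667, so τ_n = 0.487457.
Rearranging for μ₀: μ₀ = (μ_n·τ_n − τ_data·x̄)/τ₀ = (51.6641·0.487457 − 0.466667·52.5) / 0.020790 = 0.684010/0.020790 ≈ 32.9.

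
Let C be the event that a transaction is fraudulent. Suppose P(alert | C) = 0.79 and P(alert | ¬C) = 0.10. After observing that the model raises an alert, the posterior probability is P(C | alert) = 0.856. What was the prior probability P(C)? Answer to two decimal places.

Bayes' rule in odds form gives O(C|E) = O(C)·[P(E|C)/P(E|¬C)], hence O(C) = O(C|E)/LR.
Posterior odds = 0.856/(1−0.856) = 5.9444. LR = 0.79/0.10 = 7.9000.
Prior odds = 5.9444/7.9000 = 0.7525, so P(C) = 0.7525/(1+0.7525) ≈ 0.43.

P(C) = 0.43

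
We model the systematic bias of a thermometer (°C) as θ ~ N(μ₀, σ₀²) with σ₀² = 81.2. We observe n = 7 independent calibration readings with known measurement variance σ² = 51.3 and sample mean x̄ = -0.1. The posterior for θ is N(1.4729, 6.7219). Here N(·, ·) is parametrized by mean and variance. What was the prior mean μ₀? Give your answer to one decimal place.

μ₀ = 18.9

The posterior mean is a precision-weighted average: μ_n = (τ₀μ₀ + τ_data·x̄)/(τ₀+τ_data), with τ₀=1/σ₀² and τ_data=n/σ².
Here τ₀ = 1/81.2 = 0.012315 and τ_data = 7/51.3 = 0.136452, so τ_n = 0.148767.
Rearranging for μ₀: μ₀ = (μ_n·τ_n − τ_data·x̄)/τ₀ = (1.4729·0.148767 − 0.136452·-0.1) / 0.012315 = 0.232764/0.012315 ≈ 18.9.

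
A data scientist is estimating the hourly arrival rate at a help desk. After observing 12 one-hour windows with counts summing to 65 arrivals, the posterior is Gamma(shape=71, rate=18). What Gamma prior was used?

Gamma(shape=6, rate=6)

Gamma–Poisson conjugacy: posterior shape = α + Σxᵢ, posterior rate = β + n.
So α = 71 − 65 = 6 and β = 18 − 12 = 6.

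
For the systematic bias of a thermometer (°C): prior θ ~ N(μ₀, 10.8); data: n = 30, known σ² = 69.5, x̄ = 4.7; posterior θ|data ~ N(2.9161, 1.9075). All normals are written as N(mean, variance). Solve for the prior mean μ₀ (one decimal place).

μ₀ = -5.4

The posterior mean is a precision-weighted average: μ_n = (τ₀μ₀ + τ_data·x̄)/(τ₀+τ_data), with τ₀=1/σ₀² and τ_data=n/σ².
Here τ₀ = 1/10.8 = 0.092593 and τ_data = 30/69.5 = 0.431655, so τ_n = 0.524248.
Rearranging for μ₀: μ₀ = (μ_n·τ_n − τ_data·x̄)/τ₀ = (2.9161·0.524248 − 0.431655·4.7) / 0.092593 = -0.500019/0.092593 ≈ -5.4.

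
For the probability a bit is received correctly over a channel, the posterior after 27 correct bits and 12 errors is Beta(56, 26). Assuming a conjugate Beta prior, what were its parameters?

Beta(29, 14)

Under Beta–binomial conjugacy the posterior parameters are (a+s, b+f).
Subtract the data counts: 56−27=29, 26−12=14.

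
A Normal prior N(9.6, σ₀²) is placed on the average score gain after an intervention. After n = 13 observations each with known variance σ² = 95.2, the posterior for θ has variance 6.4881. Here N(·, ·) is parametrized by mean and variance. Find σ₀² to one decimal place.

σ₀² = 56.9

For the Normal–Normal model with known σ², precisions add: τ_n = τ₀ + n/σ².
So 1/σ₀² = 1/6.4881 − 13/95.2 = 0.154128 − 0.136555 = 0.017573.
Hence σ₀² = 1/0.017573 ≈ 56.9.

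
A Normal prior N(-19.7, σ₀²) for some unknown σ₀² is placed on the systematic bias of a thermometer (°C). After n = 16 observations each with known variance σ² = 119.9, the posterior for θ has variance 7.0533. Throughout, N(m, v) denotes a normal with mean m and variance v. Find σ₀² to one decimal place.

For the Normal–Normal model with known σ², precisions add: τ_n = τ₀ + n/σ².
So 1/σ₀² = 1/7.0533 − 16/119.9 = 0.141778 − 0.133445 = 0.008333.
Hence σ₀² = 1/0.008333 ≈ 120.0.

σ₀² = 120.0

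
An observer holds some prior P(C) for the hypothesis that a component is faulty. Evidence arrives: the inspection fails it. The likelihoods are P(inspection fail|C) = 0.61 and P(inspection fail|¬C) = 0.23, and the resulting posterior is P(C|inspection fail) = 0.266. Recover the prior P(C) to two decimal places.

P(C) = 0.12

Bayes' rule in odds form gives O(C|E) = O(C)·[P(E|C)/P(E|¬C)], hence O(C) = O(C|E)/LR.
Posterior odds = 0.266/(1−0.266) = 0.3624. LR = 0.61/0.23 = 2.6522.
Prior odds = 0.3624/2.6522 = 0.1366, so P(C) = 0.1366/(1+0.1366) ≈ 0.12.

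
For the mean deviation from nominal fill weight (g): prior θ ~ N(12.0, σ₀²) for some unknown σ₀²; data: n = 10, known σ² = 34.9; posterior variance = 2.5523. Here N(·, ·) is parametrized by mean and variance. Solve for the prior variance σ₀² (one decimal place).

σ₀² = 9.5

For the Normal–Normal model with known σ², precisions add: τ_n = τ₀ + n/σ².
So 1/σ₀² = 1/2.5523 − 10/34.9 = 0.391803 − 0.286533 = 0.105270.
Hence σ₀² = 1/0.105270 ≈ 9.5.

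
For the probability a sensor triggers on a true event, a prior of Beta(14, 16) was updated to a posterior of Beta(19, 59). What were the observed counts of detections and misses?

A Beta(α, β) prior with s successes and f failures in binomial data gives a Beta(α+s, β+f) posterior.
So s = 19 − 14 = 5 and f = 59 − 16 = 43.

5 detections and 43 misses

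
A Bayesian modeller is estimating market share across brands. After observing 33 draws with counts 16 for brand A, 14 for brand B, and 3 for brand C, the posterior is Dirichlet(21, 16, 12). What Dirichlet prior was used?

Dirichlet(5, 2, 9)

For a Dirichlet(α) prior with multinomial counts c, the posterior is Dirichlet(α + c) componentwise.
Subtract each count from the matching posterior parameter: 21−16=5, 16−14=2, 12−3=9.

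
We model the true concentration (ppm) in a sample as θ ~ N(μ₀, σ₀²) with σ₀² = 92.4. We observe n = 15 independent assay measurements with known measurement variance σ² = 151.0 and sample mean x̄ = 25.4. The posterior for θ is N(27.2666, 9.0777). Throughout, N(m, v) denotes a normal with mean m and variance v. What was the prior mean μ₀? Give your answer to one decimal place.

μ₀ = 44.4

With known observation variance, the Normal–Normal posterior has precision τ_n = τ₀ + n/σ² and mean μ_n = (τ₀μ₀ + (n/σ²)x̄)/τ_n.
Here τ₀ = 1/92.4 = 0.010823 and τ_data = 15/151.0 = 0.099338, so τ_n = 0.110161.
Rearranging for μ₀: μ₀ = (μ_n·τ_n − τ_data·x̄)/τ₀ = (27.2666·0.110161 − 0.099338·25.4) / 0.010823 = 0.480531/0.010823 ≈ 44.4.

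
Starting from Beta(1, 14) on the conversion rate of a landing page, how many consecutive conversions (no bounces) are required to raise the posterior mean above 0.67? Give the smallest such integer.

After k conversions and 0 bounces the posterior is Beta(1+k, 14), with mean (1+k)/(1+14+k).
Set (1+k)/(15+k) > 0.67 and solve: k > (0.67·15 − 1)/(1 − 0.67) = 27.424.
The smallest integer exceeding 27.424 is 28, and checking k=28: (29)/(43) = 0.6744 > 0.67.

k = 28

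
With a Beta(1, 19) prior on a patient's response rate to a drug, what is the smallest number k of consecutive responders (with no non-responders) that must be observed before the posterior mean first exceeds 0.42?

After k responders and 0 non-responders the posterior is Beta(1+k, 19), with mean (1+k)/(1+19+k).
Set (1+k)/(20+k) > 0.42 and solve: k > (0.42·20 − 1)/(1 − 0.42) = 12.759.
The smallest integer exceeding 12.759 is 13.

k = 13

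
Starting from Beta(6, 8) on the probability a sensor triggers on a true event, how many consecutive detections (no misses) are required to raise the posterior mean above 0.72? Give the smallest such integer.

After k detections and 0 misses the posterior is Beta(6+k, 8), with mean (6+k)/(6+8+k).
Set (6+k)/(14+k) > 0.72 and solve: k > (0.72·14 − 6)/(1 − 0.72) = 14.571.
The smallest integer exceeding 14.571 is 15.

k = 15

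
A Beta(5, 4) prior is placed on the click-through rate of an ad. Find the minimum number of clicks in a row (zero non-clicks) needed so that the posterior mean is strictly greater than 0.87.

k = 22

After k clicks and 0 non-clicks the posterior is Beta(5+k, 4), with mean (5+k)/(5+4+k).
Set (5+k)/(9+k) > 0.87 and solve: k > (0.87·9 − 5)/(1 − 0.87) = 21.769.
The smallest integer exceeding 21.769 is 22.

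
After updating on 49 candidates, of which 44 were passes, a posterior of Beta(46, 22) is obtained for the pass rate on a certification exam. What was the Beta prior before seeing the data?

Beta is conjugate to the binomial likelihood: posterior = Beta(α+s, β+f).
So α = 46 − 44 = 2 and β = 22 − 5 = 17.

Beta(2, 17)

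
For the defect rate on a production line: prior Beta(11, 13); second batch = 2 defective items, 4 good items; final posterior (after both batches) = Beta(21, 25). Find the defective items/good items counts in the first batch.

Sequential conjugate updates are equivalent to a single update on the pooled data, so total successes = posterior α − prior α and total failures = posterior β − prior β.
Total across both batches: 21−11=10 defective items, 25−13=12 good items.
Subtract the second batch: 10−2=8 defective items and 12−4=8 good items.

8 defective items and 8 good items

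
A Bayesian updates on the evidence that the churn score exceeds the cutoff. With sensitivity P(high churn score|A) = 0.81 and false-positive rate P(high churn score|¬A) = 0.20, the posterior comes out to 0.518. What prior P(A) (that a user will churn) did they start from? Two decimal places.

Bayes' rule in odds form gives O(A|E) = O(A)·[P(E|A)/P(E|¬A)], hence O(A) = O(A|E)/LR.
Posterior odds = 0.518/(1−0.518) = 1.0747. LR = 0.81/0.20 = 4.0500.
Prior odds = 1.0747/4.0500 = 0.2654, so P(A) = 0.2654/(1+0.2654) ≈ 0.21.

P(A) = 0.21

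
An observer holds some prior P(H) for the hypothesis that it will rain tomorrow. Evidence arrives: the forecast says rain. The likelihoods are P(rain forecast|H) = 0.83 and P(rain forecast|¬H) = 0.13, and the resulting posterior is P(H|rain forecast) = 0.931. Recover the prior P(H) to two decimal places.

Bayes' rule in odds form gives O(H|E) = O(H)·[P(E|H)/P(E|¬H)], hence O(H) = O(H|E)/LR.
Posterior odds = 0.931/(1−0.931) = 13.4928. LR = 0.83/0.13 = 6.3846.
Prior odds = 13.4928/6.3846 = 2.1133, so P(H) = 2.1133/(1+2.1133) ≈ 0.68.

P(H) = 0.68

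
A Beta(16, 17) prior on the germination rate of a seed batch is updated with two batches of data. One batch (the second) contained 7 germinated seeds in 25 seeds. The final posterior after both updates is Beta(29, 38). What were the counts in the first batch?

6 germinated seeds and 3 non-germinating seeds

Sequential conjugate updates are equivalent to a single update on the pooled data, so total successes = posterior α − prior α and total failures = posterior β − prior β.
Total across both batches: 29−16=13 germinated seeds, 38−17=21 non-germinating seeds.
Subtract the second batch: 13−7=6 germinated seeds and 21−18=3 non-germinating seeds.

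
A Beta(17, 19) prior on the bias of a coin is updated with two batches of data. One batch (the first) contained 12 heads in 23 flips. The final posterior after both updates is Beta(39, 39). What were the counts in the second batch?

10 heads and 9 tails

Because Beta–binomial updating is additive in the counts, the combined data contributed (α_post−α_prior, β_post−β_prior) successes and failures.
Total across both batches: 39−17=22 heads, 39−19=20 tails.
Subtract the first batch: 22−12=10 heads and 20−11=9 tails.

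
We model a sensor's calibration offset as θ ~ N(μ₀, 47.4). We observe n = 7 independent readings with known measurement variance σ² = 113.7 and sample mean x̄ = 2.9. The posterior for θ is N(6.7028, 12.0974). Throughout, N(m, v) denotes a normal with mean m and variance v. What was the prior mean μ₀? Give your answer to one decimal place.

With known observation variance, the Normal–Normal posterior has precision τ_n = τ₀ + n/σ² and mean μ_n = (τ₀μ₀ + (n/σ²)x̄)/τ_n.
Here τ₀ = 1/47.4 = 0.021097 and τ_data = 7/113.7 = 0.061566, so τ_n = 0.082663.
Rearranging for μ₀: μ₀ = (μ_n·τ_n − τ_data·x̄)/τ₀ = (6.7028·0.082663 − 0.061566·2.9) / 0.021097 = 0.375532/0.021097 ≈ 17.8.

μ₀ = 17.8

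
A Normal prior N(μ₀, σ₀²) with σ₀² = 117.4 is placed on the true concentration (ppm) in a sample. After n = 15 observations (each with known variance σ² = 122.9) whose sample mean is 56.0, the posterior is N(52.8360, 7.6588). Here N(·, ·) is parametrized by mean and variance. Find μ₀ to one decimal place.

μ₀ = 7.5

With known observation variance, the Normal–Normal posterior has precision τ_n = τ₀ + n/σ² and mean μ_n = (τ₀μ₀ + (n/σ²)x̄)/τ_n.
Here τ₀ = 1/117.4 = 0.008518 and τ_data = 15/122.9 = 0.122050, so τ_n = 0.130568.
Rearranging for μ₀: μ₀ = (μ_n·τ_n − τ_data·x̄)/τ₀ = (52.8360·0.130568 − 0.122050·56.0) / 0.008518 = 0.063891/0.008518 ≈ 7.5.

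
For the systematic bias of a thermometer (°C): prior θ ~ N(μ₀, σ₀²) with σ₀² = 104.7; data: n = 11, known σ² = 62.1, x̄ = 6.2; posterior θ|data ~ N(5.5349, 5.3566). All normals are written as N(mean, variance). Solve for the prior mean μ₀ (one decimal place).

μ₀ = -6.8

The posterior mean is a precision-weighted average: μ_n = (τ₀μ₀ + τ_data·x̄)/(τ₀+τ_data), with τ₀=1/σ₀² and τ_data=n/σ².
Here τ₀ = 1/104.7 = 0.009551 and τ_data = 11/62.1 = 0.177134, so τ_n = 0.186685.
Rearranging for μ₀: μ₀ = (μ_n·τ_n − τ_data·x̄)/τ₀ = (5.5349·0.186685 − 0.177134·6.2) / 0.009551 = -0.064948/0.009551 ≈ -6.8.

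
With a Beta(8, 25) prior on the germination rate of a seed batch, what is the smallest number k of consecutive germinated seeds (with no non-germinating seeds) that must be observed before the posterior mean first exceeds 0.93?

After k germinated seeds and 0 non-germinating seeds the posterior is Beta(8+k, 25), with mean (8+k)/(8+25+k).
Set (8+k)/(33+k) > 0.93 and solve: k > (0.93·33 − 8)/(1 − 0.93) = 324.143.
The smallest integer exceeding 324.143 is 325, and checking k=325: (333)/(358) = 0.9302 > 0.93.

k = 325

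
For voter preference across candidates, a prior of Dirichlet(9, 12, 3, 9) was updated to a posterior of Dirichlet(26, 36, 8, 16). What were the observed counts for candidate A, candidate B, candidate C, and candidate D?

counts (17, 24, 5, 7)

For a Dirichlet(α) prior with multinomial counts c, the posterior is Dirichlet(α + c) componentwise.
Counts are posterior − prior componentwise: 26−9=17, 36−12=24, 8−3=5, 16−9=7.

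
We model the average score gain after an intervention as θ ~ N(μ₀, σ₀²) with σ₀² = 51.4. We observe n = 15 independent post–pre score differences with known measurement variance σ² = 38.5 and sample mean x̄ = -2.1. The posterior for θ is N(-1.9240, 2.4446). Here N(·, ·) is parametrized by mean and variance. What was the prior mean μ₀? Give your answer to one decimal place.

With known observation variance, the Normal–Normal posterior has precision τ_n = τ₀ + n/σ² and mean μ_n = (τ₀μ₀ + (n/σ²)x̄)/τ_n.
Here τ₀ = 1/51.4 = 0.019455 and τ_data = 15/38.5 = 0.389610, so τ_n = 0.409065.
Rearranging for μ₀: μ₀ = (μ_n·τ_n − τ_data·x̄)/τ₀ = (-1.9240·0.409065 − 0.389610·-2.1) / 0.019455 = 0.031140/0.019455 ≈ 1.6.

μ₀ = 1.6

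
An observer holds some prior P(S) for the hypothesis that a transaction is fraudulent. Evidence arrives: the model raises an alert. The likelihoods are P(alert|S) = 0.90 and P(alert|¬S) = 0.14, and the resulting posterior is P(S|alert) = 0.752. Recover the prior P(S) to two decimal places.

Bayes' rule in odds form gives O(S|E) = O(S)·[P(E|S)/P(E|¬S)], hence O(S) = O(S|E)/LR.
Posterior odds = 0.752/(1−0.752) = 3.0323. LR = 0.90/0.14 = 6.4286.
Prior odds = 3.0323/6.4286 = 0.4717, so P(S) = 0.4717/(1+0.4717) ≈ 0.32.

P(S) = 0.32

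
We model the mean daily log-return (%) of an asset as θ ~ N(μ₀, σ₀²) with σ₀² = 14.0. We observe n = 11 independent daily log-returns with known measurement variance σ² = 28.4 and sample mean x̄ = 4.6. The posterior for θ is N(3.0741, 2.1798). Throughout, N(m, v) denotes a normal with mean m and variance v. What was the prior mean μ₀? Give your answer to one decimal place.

The posterior mean is a precision-weighted average: μ_n = (τ₀μ₀ + τ_data·x̄)/(τ₀+τ_data), with τ₀=1/σ₀² and τ_data=n/σ².
Here τ₀ = 1/14.0 = 0.071429 and τ_data = 11/28.4 = 0.387324, so τ_n = 0.458753.
Rearranging for μ₀: μ₀ = (μ_n·τ_n − τ_data·x̄)/τ₀ = (3.0741·0.458753 − 0.387324·4.6) / 0.071429 = -0.371438/0.071429 ≈ -5.2.

μ₀ = -5.2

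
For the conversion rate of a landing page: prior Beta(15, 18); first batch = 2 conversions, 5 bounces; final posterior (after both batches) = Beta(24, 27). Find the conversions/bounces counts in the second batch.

Sequential conjugate updates are equivalent to a single update on the pooled data, so total successes = posterior α − prior α and total failures = posterior β − prior β.
Total across both batches: 24−15=9 conversions, 27−18=9 bounces.
Subtract the first batch: 9−2=7 conversions and 9−5=4 bounces.

7 conversions and 4 bounces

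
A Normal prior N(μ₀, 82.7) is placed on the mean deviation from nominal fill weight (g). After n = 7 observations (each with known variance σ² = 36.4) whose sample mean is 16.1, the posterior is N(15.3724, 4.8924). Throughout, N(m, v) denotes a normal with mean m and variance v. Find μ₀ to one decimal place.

μ₀ = 3.8

With known observation variance, the Normal–Normal posterior has precision τ_n = τ₀ + n/σ² and mean μ_n = (τ₀μ₀ + (n/σ²)x̄)/τ_n.
Here τ₀ = 1/82.7 = 0.012092 and τ_data = 7/36.4 = 0.192308, so τ_n = 0.204400.
Rearranging for μ₀: μ₀ = (μ_n·τ_n − τ_data·x̄)/τ₀ = (15.3724·0.204400 − 0.192308·16.1) / 0.012092 = 0.045960/0.012092 ≈ 3.8.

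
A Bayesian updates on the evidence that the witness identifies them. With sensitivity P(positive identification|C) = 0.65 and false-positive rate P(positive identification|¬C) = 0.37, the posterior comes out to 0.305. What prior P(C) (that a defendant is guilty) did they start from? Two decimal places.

Bayes' rule in odds form gives O(C|E) = O(C)·[P(E|C)/P(E|¬C)], hence O(C) = O(C|E)/LR.
Posterior odds = 0.305/(1−0.305) = 0.4388. LR = 0.65/0.37 = 1.7568.
Prior odds = 0.4388/1.7568 = 0.2498, so P(C) = 0.2498/(1+0.2498) ≈ 0.20.

P(C) = 0.20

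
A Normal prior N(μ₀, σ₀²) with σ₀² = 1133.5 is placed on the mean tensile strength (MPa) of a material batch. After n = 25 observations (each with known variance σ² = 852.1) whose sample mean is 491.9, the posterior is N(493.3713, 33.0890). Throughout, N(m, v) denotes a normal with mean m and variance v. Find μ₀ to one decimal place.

μ₀ = 542.3

With known observation variance, the Normal–Normal posterior has precision τ_n = τ₀ + n/σ² and mean μ_n = (τ₀μ₀ + (n/σ²)x̄)/τ_n.
Here τ₀ = 1/1133.5 = 0.000882 and τ_data = 25/852.1 = 0.029339, so τ_n = 0.030221.
Rearranging for μ₀: μ₀ = (μ_n·τ_n − τ_data·x̄)/τ₀ = (493.3713·0.030221 − 0.029339·491.9) / 0.000882 = 0.478320/0.000882 ≈ 542.3.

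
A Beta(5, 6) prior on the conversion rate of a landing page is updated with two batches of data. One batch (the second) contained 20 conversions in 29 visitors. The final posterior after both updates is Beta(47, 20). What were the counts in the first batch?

22 conversions and 5 bounces

Sequential conjugate updates are equivalent to a single update on the pooled data, so total successes = posterior α − prior α and total failures = posterior β − prior β.
Total across both batches: 47−5=42 conversions, 20−6=14 bounces.
Subtract the second batch: 42−20=22 conversions and 14−9=5 bounces.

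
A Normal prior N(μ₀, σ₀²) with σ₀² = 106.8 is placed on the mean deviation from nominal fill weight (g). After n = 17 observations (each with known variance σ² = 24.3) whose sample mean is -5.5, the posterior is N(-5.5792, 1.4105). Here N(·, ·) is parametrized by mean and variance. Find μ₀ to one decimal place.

With known observation variance, the Normal–Normal posterior has precision τ_n = τ₀ + n/σ² and mean μ_n = (τ₀μ₀ + (n/σ²)x̄)/τ_n.
Here τ₀ = 1/106.8 = 0.009363 and τ_data = 17/24.3 = 0.699588, so τ_n = 0.708951.
Rearranging for μ₀: μ₀ = (μ_n·τ_n − τ_data·x̄)/τ₀ = (-5.5792·0.708951 − 0.699588·-5.5) / 0.009363 = -0.107645/0.009363 ≈ -11.5.

μ₀ = -11.5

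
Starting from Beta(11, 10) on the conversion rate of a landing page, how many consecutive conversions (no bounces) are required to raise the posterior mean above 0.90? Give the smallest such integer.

k = 80

After k conversions and 0 bounces the posterior is Beta(11+k, 10), with mean (11+k)/(11+10+k).
Set (11+k)/(21+k) > 0.90 and solve: k > (0.90·21 − 11)/(1 − 0.90) = 79.000.
The smallest integer exceeding 79.000 is 80.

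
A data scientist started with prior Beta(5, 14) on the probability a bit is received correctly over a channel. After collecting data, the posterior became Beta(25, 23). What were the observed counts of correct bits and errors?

Under Beta–binomial conjugacy the posterior parameters are (a+s, b+f).
Match parameters: s=25−5=20, f=23−14=9.

20 correct bits and 9 errors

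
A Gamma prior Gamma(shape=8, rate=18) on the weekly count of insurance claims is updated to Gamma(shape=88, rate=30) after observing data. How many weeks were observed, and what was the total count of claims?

A Gamma(α, β) prior (rate parametrization) on a Poisson rate with n observations summing to S gives posterior Gamma(α+S, β+n).
Matching: Σxᵢ = 88 − 8 = 80 and n = 30 − 18 = 12.

n = 12 weeks with total 80 claims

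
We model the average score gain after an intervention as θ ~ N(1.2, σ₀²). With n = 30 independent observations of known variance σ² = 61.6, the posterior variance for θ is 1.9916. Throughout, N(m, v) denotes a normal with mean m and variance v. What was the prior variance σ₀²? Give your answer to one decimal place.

Posterior precision equals prior precision plus data precision: 1/σ_n² = 1/σ₀² + n/σ².
So 1/σ₀² = 1/1.9916 − 30/61.6 = 0.502109 − 0.487013 = 0.015096.
Hence σ₀² = 1/0.015096 ≈ 66.2.

σ₀² = 66.2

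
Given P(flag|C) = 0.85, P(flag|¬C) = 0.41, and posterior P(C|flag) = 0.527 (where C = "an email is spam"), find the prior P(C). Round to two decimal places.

Bayes' rule in odds form gives O(C|E) = O(C)·[P(E|C)/P(E|¬C)], hence O(C) = O(C|E)/LR.
Posterior odds = 0.527/(1−0.527) = 1.1142. LR = 0.85/0.41 = 2.0732.
Prior odds = 1.1142/2.0732 = 0.5374, so P(C) = 0.5374/(1+0.5374) ≈ 0.35.

P(C) = 0.35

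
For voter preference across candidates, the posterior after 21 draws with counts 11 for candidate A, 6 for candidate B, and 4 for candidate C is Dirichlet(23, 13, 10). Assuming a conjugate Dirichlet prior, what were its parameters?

For a Dirichlet(α) prior with multinomial counts c, the posterior is Dirichlet(α + c) componentwise.
Subtract each count from the matching posterior parameter: 23−11=12, 13−6=7, 10−4=6.

Dirichlet(12, 7, 6)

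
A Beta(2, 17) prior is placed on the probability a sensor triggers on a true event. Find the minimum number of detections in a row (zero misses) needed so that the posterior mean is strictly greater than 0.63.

After k detections and 0 misses the posterior is Beta(2+k, 17), with mean (2+k)/(2+17+k).
Set (2+k)/(19+k) > 0.63 and solve: k > (0.63·19 − 2)/(1 − 0.63) = 26.946.
The smallest integer exceeding 26.946 is 27, and checking k=27: (29)/(46) = 0.6304 > 0.63.

k = 27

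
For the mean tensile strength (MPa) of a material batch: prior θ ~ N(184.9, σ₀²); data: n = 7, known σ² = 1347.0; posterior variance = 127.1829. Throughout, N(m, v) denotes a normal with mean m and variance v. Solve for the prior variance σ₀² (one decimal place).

σ₀² = 375.1

For the Normal–Normal model with known σ², precisions add: τ_n = τ₀ + n/σ².
So 1/σ₀² = 1/127.1829 − 7/1347.0 = 0.007863 − 0.005197 = 0.002666.
Hence σ₀² = 1/0.002666 ≈ 375.1.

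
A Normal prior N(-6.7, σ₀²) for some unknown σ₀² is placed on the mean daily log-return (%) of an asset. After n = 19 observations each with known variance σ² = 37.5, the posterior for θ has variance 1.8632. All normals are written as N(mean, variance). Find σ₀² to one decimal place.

Posterior precision equals prior precision plus data precision: 1/σ_n² = 1/σ₀² + n/σ².
So 1/σ₀² = 1/1.8632 − 19/37.5 = 0.536711 − 0.506667 = 0.030044.
Hence σ₀² = 1/0.030044 ≈ 33.3.

σ₀² = 33.3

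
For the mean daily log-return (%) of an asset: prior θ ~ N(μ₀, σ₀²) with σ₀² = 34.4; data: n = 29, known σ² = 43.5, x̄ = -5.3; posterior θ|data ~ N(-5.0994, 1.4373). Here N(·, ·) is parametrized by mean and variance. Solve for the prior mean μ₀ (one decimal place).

With known observation variance, the Normal–Normal posterior has precision τ_n = τ₀ + n/σ² and mean μ_n = (τ₀μ₀ + (n/σ²)x̄)/τ_n.
Here τ₀ = 1/34.4 = 0.029070 and τ_data = 29/43.5 = 0.666667, so τ_n = 0.695737.
Rearranging for μ₀: μ₀ = (μ_n·τ_n − τ_data·x̄)/τ₀ = (-5.0994·0.695737 − 0.666667·-5.3) / 0.029070 = -0.014506/0.029070 ≈ -0.5.

μ₀ = -0.5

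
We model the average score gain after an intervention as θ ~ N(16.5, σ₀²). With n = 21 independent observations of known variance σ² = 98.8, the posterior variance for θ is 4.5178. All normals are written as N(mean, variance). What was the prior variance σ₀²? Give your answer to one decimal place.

σ₀² = 113.7

For the Normal–Normal model with known σ², precisions add: τ_n = τ₀ + n/σ².
So 1/σ₀² = 1/4.5178 − 21/98.8 = 0.221347 − 0.212551 = 0.008796.
Hence σ₀² = 1/0.008796 ≈ 113.7.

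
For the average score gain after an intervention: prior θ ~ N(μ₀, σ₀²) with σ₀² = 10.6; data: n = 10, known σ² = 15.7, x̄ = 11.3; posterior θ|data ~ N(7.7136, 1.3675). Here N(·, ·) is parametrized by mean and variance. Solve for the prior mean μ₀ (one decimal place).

μ₀ = -16.5

With known observation variance, the Normal–Normal posterior has precision τ_n = τ₀ + n/σ² and mean μ_n = (τ₀μ₀ + (n/σ²)x̄)/τ_n.
Here τ₀ = 1/10.6 = 0.094340 and τ_data = 10/15.7 = 0.636943, so τ_n = 0.731283.
Rearranging for μ₀: μ₀ = (μ_n·τ_n − τ_data·x̄)/τ₀ = (7.7136·0.731283 − 0.636943·11.3) / 0.094340 = -1.556631/0.094340 ≈ -16.5.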